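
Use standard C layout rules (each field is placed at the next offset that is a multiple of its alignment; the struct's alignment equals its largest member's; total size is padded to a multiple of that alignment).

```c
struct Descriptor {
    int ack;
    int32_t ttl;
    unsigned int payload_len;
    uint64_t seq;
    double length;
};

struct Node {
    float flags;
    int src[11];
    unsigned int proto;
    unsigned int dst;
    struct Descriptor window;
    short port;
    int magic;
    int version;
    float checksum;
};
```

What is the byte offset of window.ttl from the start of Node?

60

Descriptor: @0: ack [4B, align 4] → 4; @4: ttl [4B, align 4] → 8; @8: payload_len [4B, align 4] → 12; +4 pad (align 8); @16: seq [8B, align 8] → 24; @24: length [8B, align 8] → 32; size 32, align 8
@0: flags [4B, align 4] → 4
@4: src [44B, align 4] → 48
@48: proto [4B, align 4] → 52
@52: dst [4B, align 4] → 56
@56: window [32B, align 8] → 88
within Descriptor: ttl at 4
56 + 4 = 60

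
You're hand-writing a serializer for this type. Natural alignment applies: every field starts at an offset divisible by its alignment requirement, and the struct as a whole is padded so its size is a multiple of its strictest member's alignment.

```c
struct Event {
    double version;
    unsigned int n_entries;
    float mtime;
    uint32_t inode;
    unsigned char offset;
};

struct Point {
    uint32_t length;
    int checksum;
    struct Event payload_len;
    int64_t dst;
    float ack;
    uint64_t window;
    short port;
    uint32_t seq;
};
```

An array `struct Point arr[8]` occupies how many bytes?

512

Event: @0: version [8B, align 8] → 8; @8: n_entries [4B, align 4] → 12; @12: mtime [4B, align 4] → 16; @16: inode [4B, align 4] → 20; @20: offset [1B, align 1] → 21; +3 tail pad (align 8); size 24, align 8
@0: length [4B, align 4] → 4
@4: checksum [4B, align 4] → 8
@8: payload_len [24B, align 8] → 32
@32: dst [8B, align 8] → 40
@40: ack [4B, align 4] → 44
+4 pad (align 8)
@48: window [8B, align 8] → 56
@56: port [2B, align 2] → 58
+2 pad (align 4)
@60: seq [4B, align 4] → 64
size 64, align 8
array of 8: 8 × 64 = 512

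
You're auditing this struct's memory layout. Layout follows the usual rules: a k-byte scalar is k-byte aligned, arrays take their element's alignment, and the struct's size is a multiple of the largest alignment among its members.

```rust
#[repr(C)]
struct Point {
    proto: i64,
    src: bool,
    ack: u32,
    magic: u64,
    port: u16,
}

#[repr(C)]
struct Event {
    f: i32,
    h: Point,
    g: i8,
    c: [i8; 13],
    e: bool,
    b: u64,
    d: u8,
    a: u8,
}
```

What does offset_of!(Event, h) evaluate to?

8

Point: @0: proto [8B, align 8] → 8; @8: src [1B, align 1] → 9; +3 pad (align 4); @12: ack [4B, align 4] → 16; @16: magic [8B, align 8] → 24; @24: port [2B, align 2] → 26; +6 tail pad (align 8); size 32, align 8
@0: f [4B, align 4] → 4
+4 pad (align 8)
@8: h [32B, align 8] → 40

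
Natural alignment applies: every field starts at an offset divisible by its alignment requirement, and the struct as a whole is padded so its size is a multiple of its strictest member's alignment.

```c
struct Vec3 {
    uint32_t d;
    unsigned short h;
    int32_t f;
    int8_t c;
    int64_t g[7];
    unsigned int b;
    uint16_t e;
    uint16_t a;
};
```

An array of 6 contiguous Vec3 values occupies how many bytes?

480

@0: d [4B, align 4] → 4
@4: h [2B, align 2] → 6
+2 pad (align 4)
@8: f [4B, align 4] → 12
@12: c [1B, align 1] → 13
+3 pad (align 8)
@16: g [56B, align 8] → 72
@72: b [4B, align 4] → 76
@76: e [2B, align 2] → 78
@78: a [2B, align 2] → 80
size 80, align 8
array of 6: 6 × 80 = 480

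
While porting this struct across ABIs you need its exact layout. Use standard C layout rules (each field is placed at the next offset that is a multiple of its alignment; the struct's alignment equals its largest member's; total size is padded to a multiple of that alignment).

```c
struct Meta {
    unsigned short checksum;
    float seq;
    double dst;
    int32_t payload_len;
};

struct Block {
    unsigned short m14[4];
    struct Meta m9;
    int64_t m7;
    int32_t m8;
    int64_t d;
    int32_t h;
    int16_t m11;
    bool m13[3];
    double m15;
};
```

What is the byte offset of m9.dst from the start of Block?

16

Meta: @0: checksum [2B, align 2] → 2; +2 pad (align 4); @4: seq [4B, align 4] → 8; @8: dst [8B, align 8] → 16; @16: payload_len [4B, align 4] → 20; +4 tail pad (align 8); size 24, align 8
@0: m14 [8B, align 2] → 8
@8: m9 [24B, align 8] → 32
within Meta: dst at 8
8 + 8 = 16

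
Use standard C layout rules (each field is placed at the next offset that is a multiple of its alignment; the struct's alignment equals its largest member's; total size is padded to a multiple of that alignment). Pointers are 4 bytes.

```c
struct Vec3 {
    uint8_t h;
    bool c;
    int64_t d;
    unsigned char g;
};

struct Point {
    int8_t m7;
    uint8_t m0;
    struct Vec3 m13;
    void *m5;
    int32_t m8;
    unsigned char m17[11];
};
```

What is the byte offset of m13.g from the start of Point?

24

Vec3: @0: h [1B, align 1] → 1; @1: c [1B, align 1] → 2; +6 pad (align 8); @8: d [8B, align 8] → 16; @16: g [1B, align 1] → 17; +7 tail pad (align 8); size 24, align 8
@0: m7 [1B, align 1] → 1
@1: m0 [1B, align 1] → 2
+6 pad (align 8)
@8: m13 [24B, align 8] → 32
within Vec3: g at 16
8 + 16 = 24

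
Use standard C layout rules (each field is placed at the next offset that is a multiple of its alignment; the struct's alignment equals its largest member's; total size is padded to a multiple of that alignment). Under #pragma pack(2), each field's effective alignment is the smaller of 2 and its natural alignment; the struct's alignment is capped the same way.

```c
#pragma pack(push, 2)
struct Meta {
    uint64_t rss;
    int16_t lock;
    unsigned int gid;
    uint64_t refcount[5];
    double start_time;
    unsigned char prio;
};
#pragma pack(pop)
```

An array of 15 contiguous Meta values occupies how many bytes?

0..8  rss  (8B, 2-aligned)
8..10  lock  (2B, 2-aligned)
10..14  gid  (4B, 2-aligned)
14..54  refcount  (40B, 2-aligned)
54..62  start_time  (8B, 2-aligned)
62..63  prio  (1B, 1-aligned)
63..64  -- tail padding (1B)
sizeof = 64, alignof = 2
array of 15: 15 × 64 = 960

960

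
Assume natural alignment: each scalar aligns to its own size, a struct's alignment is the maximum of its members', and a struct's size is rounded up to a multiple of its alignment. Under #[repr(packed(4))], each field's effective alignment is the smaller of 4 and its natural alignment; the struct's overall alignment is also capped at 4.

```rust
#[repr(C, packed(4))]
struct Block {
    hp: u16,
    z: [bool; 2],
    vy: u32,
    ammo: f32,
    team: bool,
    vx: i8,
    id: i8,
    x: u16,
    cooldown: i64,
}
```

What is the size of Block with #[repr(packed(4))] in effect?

28

@0: hp [2B, align 2] → 2
@2: z [2B, align 1] → 4
@4: vy [4B, align 4] → 8
@8: ammo [4B, align 4] → 12
@12: team [1B, align 1] → 13
@13: vx [1B, align 1] → 14
@14: id [1B, align 1] → 15
+1 pad (align 2)
@16: x [2B, align 2] → 18
+2 pad (align 4)
@20: cooldown [8B, align 4] → 28
size 28, align 4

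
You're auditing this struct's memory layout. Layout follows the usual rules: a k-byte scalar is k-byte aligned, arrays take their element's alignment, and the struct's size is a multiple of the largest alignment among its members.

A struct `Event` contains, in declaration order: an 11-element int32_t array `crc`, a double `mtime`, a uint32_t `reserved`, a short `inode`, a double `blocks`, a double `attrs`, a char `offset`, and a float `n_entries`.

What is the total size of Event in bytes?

crc at 0 (size 44, align 4) → ends 44
pad 4 to align 8 for mtime
mtime at 48 (size 8, align 8) → ends 56
reserved at 56 (size 4, align 4) → ends 60
inode at 60 (size 2, align 2) → ends 62
pad 2 to align 8 for blocks
blocks at 64 (size 8, align 8) → ends 72
attrs at 72 (size 8, align 8) → ends 80
offset at 80 (size 1, align 1) → ends 81
pad 3 to align 4 for n_entries
n_entries at 84 (size 4, align 4) → ends 88
total 88 bytes, alignment 8

88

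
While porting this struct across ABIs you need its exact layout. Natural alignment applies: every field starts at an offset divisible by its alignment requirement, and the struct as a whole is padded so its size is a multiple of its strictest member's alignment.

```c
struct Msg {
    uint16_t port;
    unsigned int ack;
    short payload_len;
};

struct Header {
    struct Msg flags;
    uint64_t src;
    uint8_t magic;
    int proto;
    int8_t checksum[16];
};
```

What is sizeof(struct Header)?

48

Msg: port at 0 (size 2, align 2) → ends 2; pad 2 to align 4 for ack; ack at 4 (size 4, align 4) → ends 8; payload_len at 8 (size 2, align 2) → ends 10; tail pad 2 to reach multiple of 4; total 12 bytes, alignment 4
flags at 0 (size 12, align 4) → ends 12
pad 4 to align 8 for src
src at 16 (size 8, align 8) → ends 24
magic at 24 (size 1, align 1) → ends 25
pad 3 to align 4 for proto
proto at 28 (size 4, align 4) → ends 32
checksum at 32 (size 16, align 1) → ends 48
total 48 bytes, alignment 8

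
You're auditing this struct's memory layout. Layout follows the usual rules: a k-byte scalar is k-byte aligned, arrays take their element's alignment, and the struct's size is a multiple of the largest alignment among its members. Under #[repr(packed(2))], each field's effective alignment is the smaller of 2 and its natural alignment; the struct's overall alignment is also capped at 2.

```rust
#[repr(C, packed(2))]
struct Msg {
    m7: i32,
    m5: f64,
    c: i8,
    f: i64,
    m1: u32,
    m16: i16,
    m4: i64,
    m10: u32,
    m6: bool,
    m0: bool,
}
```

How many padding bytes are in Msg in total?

0..4  m7  (4B, 2-aligned)
4..12  m5  (8B, 2-aligned)
12..13  c  (1B, 1-aligned)
13..14  -- padding (1B)
14..22  f  (8B, 2-aligned)
22..26  m1  (4B, 2-aligned)
26..28  m16  (2B, 2-aligned)
28..36  m4  (8B, 2-aligned)
36..40  m10  (4B, 2-aligned)
40..41  m6  (1B, 1-aligned)
41..42  m0  (1B, 1-aligned)
sizeof = 42, alignof = 2
data bytes 41, size 42 → padding 1

1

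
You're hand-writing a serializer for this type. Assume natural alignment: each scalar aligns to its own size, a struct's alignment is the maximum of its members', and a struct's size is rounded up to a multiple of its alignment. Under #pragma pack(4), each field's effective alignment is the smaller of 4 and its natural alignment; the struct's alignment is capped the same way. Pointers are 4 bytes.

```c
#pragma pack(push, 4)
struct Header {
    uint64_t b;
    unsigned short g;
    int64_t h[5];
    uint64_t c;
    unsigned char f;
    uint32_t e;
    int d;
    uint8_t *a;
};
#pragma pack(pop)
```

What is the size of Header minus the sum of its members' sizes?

@0: b [8B, align 4] → 8
@8: g [2B, align 2] → 10
+2 pad (align 4)
@12: h [40B, align 4] → 52
@52: c [8B, align 4] → 60
@60: f [1B, align 1] → 61
+3 pad (align 4)
@64: e [4B, align 4] → 68
@68: d [4B, align 4] → 72
@72: a [4B, align 4] → 76
size 76, align 4
data bytes 71, size 76 → padding 5

5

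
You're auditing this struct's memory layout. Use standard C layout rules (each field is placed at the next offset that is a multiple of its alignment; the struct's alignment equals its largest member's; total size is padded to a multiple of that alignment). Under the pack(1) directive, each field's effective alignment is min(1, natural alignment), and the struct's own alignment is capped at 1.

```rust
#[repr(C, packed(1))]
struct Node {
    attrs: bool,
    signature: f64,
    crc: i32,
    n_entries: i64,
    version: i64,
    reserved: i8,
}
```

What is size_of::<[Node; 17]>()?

@0: attrs [1B, align 1] → 1
@1: signature [8B, align 1] → 9
@9: crc [4B, align 1] → 13
@13: n_entries [8B, align 1] → 21
@21: version [8B, align 1] → 29
@29: reserved [1B, align 1] → 30
size 30, align 1
array of 17: 17 × 30 = 510

510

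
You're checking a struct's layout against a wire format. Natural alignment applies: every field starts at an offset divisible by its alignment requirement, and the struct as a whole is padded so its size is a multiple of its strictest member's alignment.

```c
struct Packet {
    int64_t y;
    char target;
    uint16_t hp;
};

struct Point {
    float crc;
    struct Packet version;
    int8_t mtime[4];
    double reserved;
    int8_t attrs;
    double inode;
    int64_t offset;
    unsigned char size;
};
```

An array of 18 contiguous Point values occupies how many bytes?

Packet: 0..8  y  (8B, 8-aligned); 8..9  target  (1B, 1-aligned); 9..10  -- padding (1B); 10..12  hp  (2B, 2-aligned); 12..16  -- tail padding (4B); sizeof = 16, alignof = 8
0..4  crc  (4B, 4-aligned)
4..8  -- padding (4B)
8..24  version  (16B, 8-aligned)
24..28  mtime  (4B, 1-aligned)
28..32  -- padding (4B)
32..40  reserved  (8B, 8-aligned)
40..41  attrs  (1B, 1-aligned)
41..48  -- padding (7B)
48..56  inode  (8B, 8-aligned)
56..64  offset  (8B, 8-aligned)
64..65  size  (1B, 1-aligned)
65..72  -- tail padding (7B)
sizeof = 72, alignof = 8
array of 18: 18 × 72 = 1296

1296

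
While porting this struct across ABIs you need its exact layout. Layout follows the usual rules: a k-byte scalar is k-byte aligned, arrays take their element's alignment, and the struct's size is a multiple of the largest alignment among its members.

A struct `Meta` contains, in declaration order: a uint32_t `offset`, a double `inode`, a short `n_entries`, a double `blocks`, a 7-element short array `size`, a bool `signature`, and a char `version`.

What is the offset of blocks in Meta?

24

0..4  offset  (4B, 4-aligned)
4..8  -- padding (4B)
8..16  inode  (8B, 8-aligned)
16..18  n_entries  (2B, 2-aligned)
18..24  -- padding (6B)
24..32  blocks  (8B, 8-aligned)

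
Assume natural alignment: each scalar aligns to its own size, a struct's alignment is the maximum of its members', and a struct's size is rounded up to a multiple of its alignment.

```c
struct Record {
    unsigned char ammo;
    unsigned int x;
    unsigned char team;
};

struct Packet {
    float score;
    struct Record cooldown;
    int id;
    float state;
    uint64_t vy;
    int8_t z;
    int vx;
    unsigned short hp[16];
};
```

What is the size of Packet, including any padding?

Record: @0: ammo [1B, align 1] → 1; +3 pad (align 4); @4: x [4B, align 4] → 8; @8: team [1B, align 1] → 9; +3 tail pad (align 4); size 12, align 4
@0: score [4B, align 4] → 4
@4: cooldown [12B, align 4] → 16
@16: id [4B, align 4] → 20
@20: state [4B, align 4] → 24
@24: vy [8B, align 8] → 32
@32: z [1B, align 1] → 33
+3 pad (align 4)
@36: vx [4B, align 4] → 40
@40: hp [32B, align 2] → 72
size 72, align 8

72 bytes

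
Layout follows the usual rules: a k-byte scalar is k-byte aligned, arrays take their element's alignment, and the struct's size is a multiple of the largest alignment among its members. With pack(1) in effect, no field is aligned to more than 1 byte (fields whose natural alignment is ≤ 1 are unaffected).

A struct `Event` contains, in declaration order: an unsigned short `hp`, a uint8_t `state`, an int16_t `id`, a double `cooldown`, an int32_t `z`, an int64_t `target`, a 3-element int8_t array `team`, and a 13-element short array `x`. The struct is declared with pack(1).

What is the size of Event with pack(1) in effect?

0..2  hp  (2B, 1-aligned)
2..3  state  (1B, 1-aligned)
3..5  id  (2B, 1-aligned)
5..13  cooldown  (8B, 1-aligned)
13..17  z  (4B, 1-aligned)
17..25  target  (8B, 1-aligned)
25..28  team  (3B, 1-aligned)
28..54  x  (26B, 1-aligned)
sizeof = 54, alignof = 1

54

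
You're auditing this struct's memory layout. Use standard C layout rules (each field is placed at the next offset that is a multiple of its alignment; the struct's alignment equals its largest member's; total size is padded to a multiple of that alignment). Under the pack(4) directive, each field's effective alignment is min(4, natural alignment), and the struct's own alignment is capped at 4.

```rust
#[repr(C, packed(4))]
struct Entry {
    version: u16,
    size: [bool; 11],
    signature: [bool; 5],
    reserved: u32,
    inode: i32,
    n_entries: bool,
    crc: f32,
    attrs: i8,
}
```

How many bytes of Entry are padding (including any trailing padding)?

8

@0: version [2B, align 2] → 2
@2: size [11B, align 1] → 13
@13: signature [5B, align 1] → 18
+2 pad (align 4)
@20: reserved [4B, align 4] → 24
@24: inode [4B, align 4] → 28
@28: n_entries [1B, align 1] → 29
+3 pad (align 4)
@32: crc [4B, align 4] → 36
@36: attrs [1B, align 1] → 37
+3 tail pad (align 4)
size 40, align 4
data bytes 32, size 40 → padding 8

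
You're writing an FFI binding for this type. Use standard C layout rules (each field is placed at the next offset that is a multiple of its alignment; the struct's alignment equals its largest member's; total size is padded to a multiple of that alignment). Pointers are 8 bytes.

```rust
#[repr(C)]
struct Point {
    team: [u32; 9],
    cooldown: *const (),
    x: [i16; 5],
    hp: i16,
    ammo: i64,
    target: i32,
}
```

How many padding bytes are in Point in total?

12

0..36  team  (36B, 4-aligned)
36..40  -- padding (4B)
40..48  cooldown  (8B, 8-aligned)
48..58  x  (10B, 2-aligned)
58..60  hp  (2B, 2-aligned)
60..64  -- padding (4B)
64..72  ammo  (8B, 8-aligned)
72..76  target  (4B, 4-aligned)
76..80  -- tail padding (4B)
sizeof = 80, alignof = 8
data bytes 68, size 80 → padding 12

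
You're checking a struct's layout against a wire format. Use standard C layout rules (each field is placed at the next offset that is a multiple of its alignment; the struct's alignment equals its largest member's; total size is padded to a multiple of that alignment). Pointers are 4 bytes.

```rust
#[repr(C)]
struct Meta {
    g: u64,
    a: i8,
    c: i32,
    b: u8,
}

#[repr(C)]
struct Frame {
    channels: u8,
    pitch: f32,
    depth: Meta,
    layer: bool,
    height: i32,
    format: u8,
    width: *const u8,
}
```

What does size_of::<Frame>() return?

48 bytes

Meta: @0: g [8B, align 8] → 8; @8: a [1B, align 1] → 9; +3 pad (align 4); @12: c [4B, align 4] → 16; @16: b [1B, align 1] → 17; +7 tail pad (align 8); size 24, align 8
@0: channels [1B, align 1] → 1
+3 pad (align 4)
@4: pitch [4B, align 4] → 8
@8: depth [24B, align 8] → 32
@32: layer [1B, align 1] → 33
+3 pad (align 4)
@36: height [4B, align 4] → 40
@40: format [1B, align 1] → 41
+3 pad (align 4)
@44: width [4B, align 4] → 48
size 48, align 8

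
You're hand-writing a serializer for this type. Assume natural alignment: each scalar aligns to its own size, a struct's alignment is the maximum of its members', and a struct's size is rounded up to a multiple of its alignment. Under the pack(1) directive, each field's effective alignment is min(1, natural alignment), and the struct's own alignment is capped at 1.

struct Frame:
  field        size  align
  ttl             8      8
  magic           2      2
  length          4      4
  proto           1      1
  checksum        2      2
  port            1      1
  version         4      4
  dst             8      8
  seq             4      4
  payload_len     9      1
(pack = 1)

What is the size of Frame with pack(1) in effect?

ttl at 0 (size 8, align 1) → ends 8
magic at 8 (size 2, align 1) → ends 10
length at 10 (size 4, align 1) → ends 14
proto at 14 (size 1, align 1) → ends 15
checksum at 15 (size 2, align 1) → ends 17
port at 17 (size 1, align 1) → ends 18
version at 18 (size 4, align 1) → ends 22
dst at 22 (size 8, align 1) → ends 30
seq at 30 (size 4, align 1) → ends 34
payload_len at 34 (size 9, align 1) → ends 43
total 43 bytes, alignment 1

43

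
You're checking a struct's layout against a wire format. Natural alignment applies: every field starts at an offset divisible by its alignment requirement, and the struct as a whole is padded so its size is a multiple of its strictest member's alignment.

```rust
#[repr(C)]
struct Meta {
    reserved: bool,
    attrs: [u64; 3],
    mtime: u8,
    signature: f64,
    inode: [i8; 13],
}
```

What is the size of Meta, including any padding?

@0: reserved [1B, align 1] → 1
+7 pad (align 8)
@8: attrs [24B, align 8] → 32
@32: mtime [1B, align 1] → 33
+7 pad (align 8)
@40: signature [8B, align 8] → 48
@48: inode [13B, align 1] → 61
+3 tail pad (align 8)
size 64, align 8

64 bytes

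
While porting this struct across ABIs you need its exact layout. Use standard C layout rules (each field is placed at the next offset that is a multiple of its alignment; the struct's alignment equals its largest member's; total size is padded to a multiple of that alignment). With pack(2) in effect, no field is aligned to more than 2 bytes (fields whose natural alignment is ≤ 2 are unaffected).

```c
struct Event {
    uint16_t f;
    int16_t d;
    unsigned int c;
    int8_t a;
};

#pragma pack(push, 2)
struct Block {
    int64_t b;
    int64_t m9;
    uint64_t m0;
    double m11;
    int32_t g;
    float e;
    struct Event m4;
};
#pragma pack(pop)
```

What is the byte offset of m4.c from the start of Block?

44

Event: @0: f [2B, align 2] → 2; @2: d [2B, align 2] → 4; @4: c [4B, align 4] → 8; @8: a [1B, align 1] → 9; +3 tail pad (align 4); size 12, align 4
@0: b [8B, align 2] → 8
@8: m9 [8B, align 2] → 16
@16: m0 [8B, align 2] → 24
@24: m11 [8B, align 2] → 32
@32: g [4B, align 2] → 36
@36: e [4B, align 2] → 40
@40: m4 [12B, align 2] → 52
within Event: c at 4
40 + 4 = 44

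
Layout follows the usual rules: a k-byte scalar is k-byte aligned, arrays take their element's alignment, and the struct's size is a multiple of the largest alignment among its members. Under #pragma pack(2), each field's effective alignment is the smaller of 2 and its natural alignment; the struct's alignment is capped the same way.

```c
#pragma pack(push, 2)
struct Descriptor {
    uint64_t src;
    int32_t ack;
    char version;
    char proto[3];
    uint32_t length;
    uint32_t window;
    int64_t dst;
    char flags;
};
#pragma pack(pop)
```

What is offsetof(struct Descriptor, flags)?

32

src at 0 (size 8, align 2) → ends 8
ack at 8 (size 4, align 2) → ends 12
version at 12 (size 1, align 1) → ends 13
proto at 13 (size 3, align 1) → ends 16
length at 16 (size 4, align 2) → ends 20
window at 20 (size 4, align 2) → ends 24
dst at 24 (size 8, align 2) → ends 32
flags at 32 (size 1, align 1) → ends 33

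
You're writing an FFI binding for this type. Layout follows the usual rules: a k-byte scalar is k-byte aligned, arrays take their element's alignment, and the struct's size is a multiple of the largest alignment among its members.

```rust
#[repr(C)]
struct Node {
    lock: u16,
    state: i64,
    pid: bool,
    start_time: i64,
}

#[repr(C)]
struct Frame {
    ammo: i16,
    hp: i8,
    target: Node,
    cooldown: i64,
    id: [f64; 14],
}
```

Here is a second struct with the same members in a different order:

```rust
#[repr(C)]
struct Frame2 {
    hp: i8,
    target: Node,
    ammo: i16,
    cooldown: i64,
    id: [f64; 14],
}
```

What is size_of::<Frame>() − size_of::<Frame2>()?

-8

Node: 0..2  lock  (2B, 2-aligned); 2..8  -- padding (6B); 8..16  state  (8B, 8-aligned); 16..17  pid  (1B, 1-aligned); 17..24  -- padding (7B); 24..32  start_time  (8B, 8-aligned); sizeof = 32, alignof = 8
0..2  ammo  (2B, 2-aligned)
2..3  hp  (1B, 1-aligned)
3..8  -- padding (5B)
8..40  target  (32B, 8-aligned)
40..48  cooldown  (8B, 8-aligned)
48..160  id  (112B, 8-aligned)
sizeof = 160, alignof = 8
— Frame2 —
0..1  hp  (1B, 1-aligned)
1..8  -- padding (7B)
8..40  target  (32B, 8-aligned)
40..42  ammo  (2B, 2-aligned)
42..48  -- padding (6B)
48..56  cooldown  (8B, 8-aligned)
56..168  id  (112B, 8-aligned)
sizeof = 168, alignof = 8
160 − 168 = -8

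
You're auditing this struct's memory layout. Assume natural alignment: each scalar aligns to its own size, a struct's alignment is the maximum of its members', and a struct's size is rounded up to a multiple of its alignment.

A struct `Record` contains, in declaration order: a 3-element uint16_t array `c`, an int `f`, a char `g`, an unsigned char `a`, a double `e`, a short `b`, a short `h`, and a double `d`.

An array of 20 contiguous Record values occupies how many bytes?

c at 0 (size 6, align 2) → ends 6
pad 2 to align 4 for f
f at 8 (size 4, align 4) → ends 12
g at 12 (size 1, align 1) → ends 13
a at 13 (size 1, align 1) → ends 14
pad 2 to align 8 for e
e at 16 (size 8, align 8) → ends 24
b at 24 (size 2, align 2) → ends 26
h at 26 (size 2, align 2) → ends 28
pad 4 to align 8 for d
d at 32 (size 8, align 8) → ends 40
total 40 bytes, alignment 8
array of 20: 20 × 40 = 800

800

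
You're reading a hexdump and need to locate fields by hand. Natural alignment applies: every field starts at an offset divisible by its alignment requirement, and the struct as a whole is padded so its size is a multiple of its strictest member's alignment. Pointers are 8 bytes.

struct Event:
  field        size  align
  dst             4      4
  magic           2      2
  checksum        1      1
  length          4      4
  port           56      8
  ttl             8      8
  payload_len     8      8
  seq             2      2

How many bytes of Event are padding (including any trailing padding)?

0..4  dst  (4B, 4-aligned)
4..6  magic  (2B, 2-aligned)
6..7  checksum  (1B, 1-aligned)
7..8  -- padding (1B)
8..12  length  (4B, 4-aligned)
12..16  -- padding (4B)
16..72  port  (56B, 8-aligned)
72..80  ttl  (8B, 8-aligned)
80..88  payload_len  (8B, 8-aligned)
88..90  seq  (2B, 2-aligned)
90..96  -- tail padding (6B)
sizeof = 96, alignof = 8
data bytes 85, size 96 → padding 11

11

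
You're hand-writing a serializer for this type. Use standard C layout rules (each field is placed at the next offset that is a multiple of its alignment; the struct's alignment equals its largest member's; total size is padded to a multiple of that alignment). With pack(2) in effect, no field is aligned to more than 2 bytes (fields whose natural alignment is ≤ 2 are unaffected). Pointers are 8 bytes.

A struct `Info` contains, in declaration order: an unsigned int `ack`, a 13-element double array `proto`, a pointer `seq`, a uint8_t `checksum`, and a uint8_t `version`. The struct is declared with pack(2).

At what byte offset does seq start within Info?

0..4  ack  (4B, 2-aligned)
4..108  proto  (104B, 2-aligned)
108..116  seq  (8B, 2-aligned)

108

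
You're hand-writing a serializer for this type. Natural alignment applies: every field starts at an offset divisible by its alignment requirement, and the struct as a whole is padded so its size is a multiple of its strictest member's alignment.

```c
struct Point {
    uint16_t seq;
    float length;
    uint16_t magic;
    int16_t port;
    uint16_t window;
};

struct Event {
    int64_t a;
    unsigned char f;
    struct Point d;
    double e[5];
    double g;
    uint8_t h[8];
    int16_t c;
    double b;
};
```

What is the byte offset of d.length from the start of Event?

16

Point: @0: seq [2B, align 2] → 2; +2 pad (align 4); @4: length [4B, align 4] → 8; @8: magic [2B, align 2] → 10; @10: port [2B, align 2] → 12; @12: window [2B, align 2] → 14; +2 tail pad (align 4); size 16, align 4
@0: a [8B, align 8] → 8
@8: f [1B, align 1] → 9
+3 pad (align 4)
@12: d [16B, align 4] → 28
within Point: length at 4
12 + 4 = 16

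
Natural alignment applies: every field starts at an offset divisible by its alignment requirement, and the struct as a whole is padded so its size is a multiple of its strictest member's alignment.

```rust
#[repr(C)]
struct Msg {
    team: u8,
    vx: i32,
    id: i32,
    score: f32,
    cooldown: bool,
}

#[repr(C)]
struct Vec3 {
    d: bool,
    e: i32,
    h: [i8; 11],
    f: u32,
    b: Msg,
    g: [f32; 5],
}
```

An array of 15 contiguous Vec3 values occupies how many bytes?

Msg: 0..1  team  (1B, 1-aligned); 1..4  -- padding (3B); 4..8  vx  (4B, 4-aligned); 8..12  id  (4B, 4-aligned); 12..16  score  (4B, 4-aligned); 16..17  cooldown  (1B, 1-aligned); 17..20  -- tail padding (3B); sizeof = 20, alignof = 4
0..1  d  (1B, 1-aligned)
1..4  -- padding (3B)
4..8  e  (4B, 4-aligned)
8..19  h  (11B, 1-aligned)
19..20  -- padding (1B)
20..24  f  (4B, 4-aligned)
24..44  b  (20B, 4-aligned)
44..64  g  (20B, 4-aligned)
sizeof = 64, alignof = 4
array of 15: 15 × 64 = 960

960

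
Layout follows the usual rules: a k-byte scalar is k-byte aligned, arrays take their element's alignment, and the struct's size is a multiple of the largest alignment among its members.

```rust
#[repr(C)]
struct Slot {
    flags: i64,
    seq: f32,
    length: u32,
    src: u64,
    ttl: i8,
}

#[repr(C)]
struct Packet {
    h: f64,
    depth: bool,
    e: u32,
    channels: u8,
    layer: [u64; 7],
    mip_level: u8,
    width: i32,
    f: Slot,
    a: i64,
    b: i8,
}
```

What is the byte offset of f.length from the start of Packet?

Slot: 0..8  flags  (8B, 8-aligned); 8..12  seq  (4B, 4-aligned); 12..16  length  (4B, 4-aligned); 16..24  src  (8B, 8-aligned); 24..25  ttl  (1B, 1-aligned); 25..32  -- tail padding (7B); sizeof = 32, alignof = 8
0..8  h  (8B, 8-aligned)
8..9  depth  (1B, 1-aligned)
9..12  -- padding (3B)
12..16  e  (4B, 4-aligned)
16..17  channels  (1B, 1-aligned)
17..24  -- padding (7B)
24..80  layer  (56B, 8-aligned)
80..81  mip_level  (1B, 1-aligned)
81..84  -- padding (3B)
84..88  width  (4B, 4-aligned)
88..120  f  (32B, 8-aligned)
within Slot: length at 12
88 + 12 = 100

100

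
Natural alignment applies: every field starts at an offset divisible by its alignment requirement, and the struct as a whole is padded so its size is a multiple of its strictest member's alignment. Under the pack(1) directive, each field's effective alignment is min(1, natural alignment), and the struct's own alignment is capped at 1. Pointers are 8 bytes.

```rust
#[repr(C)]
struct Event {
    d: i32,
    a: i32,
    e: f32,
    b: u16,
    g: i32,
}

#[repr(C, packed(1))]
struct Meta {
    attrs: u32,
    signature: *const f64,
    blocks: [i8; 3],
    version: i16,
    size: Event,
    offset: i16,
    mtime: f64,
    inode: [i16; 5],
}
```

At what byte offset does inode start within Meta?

Event: 0..4  d  (4B, 4-aligned); 4..8  a  (4B, 4-aligned); 8..12  e  (4B, 4-aligned); 12..14  b  (2B, 2-aligned); 14..16  -- padding (2B); 16..20  g  (4B, 4-aligned); sizeof = 20, alignof = 4
0..4  attrs  (4B, 1-aligned)
4..12  signature  (8B, 1-aligned)
12..15  blocks  (3B, 1-aligned)
15..17  version  (2B, 1-aligned)
17..37  size  (20B, 1-aligned)
37..39  offset  (2B, 1-aligned)
39..47  mtime  (8B, 1-aligned)
47..57  inode  (10B, 1-aligned)

47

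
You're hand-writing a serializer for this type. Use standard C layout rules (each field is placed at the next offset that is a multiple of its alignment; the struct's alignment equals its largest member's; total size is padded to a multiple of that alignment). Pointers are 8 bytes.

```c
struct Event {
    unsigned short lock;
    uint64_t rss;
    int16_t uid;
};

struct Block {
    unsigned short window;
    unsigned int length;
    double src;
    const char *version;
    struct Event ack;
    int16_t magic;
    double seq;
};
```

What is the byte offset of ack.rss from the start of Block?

32

Event: 0..2  lock  (2B, 2-aligned); 2..8  -- padding (6B); 8..16  rss  (8B, 8-aligned); 16..18  uid  (2B, 2-aligned); 18..24  -- tail padding (6B); sizeof = 24, alignof = 8
0..2  window  (2B, 2-aligned)
2..4  -- padding (2B)
4..8  length  (4B, 4-aligned)
8..16  src  (8B, 8-aligned)
16..24  version  (8B, 8-aligned)
24..48  ack  (24B, 8-aligned)
within Event: rss at 8
24 + 8 = 32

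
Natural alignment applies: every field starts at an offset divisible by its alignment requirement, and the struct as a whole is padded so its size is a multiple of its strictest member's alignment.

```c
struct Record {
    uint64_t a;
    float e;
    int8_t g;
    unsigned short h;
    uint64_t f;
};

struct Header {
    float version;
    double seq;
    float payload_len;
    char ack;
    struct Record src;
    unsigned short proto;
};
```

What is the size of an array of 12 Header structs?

672

Record: 0..8  a  (8B, 8-aligned); 8..12  e  (4B, 4-aligned); 12..13  g  (1B, 1-aligned); 13..14  -- padding (1B); 14..16  h  (2B, 2-aligned); 16..24  f  (8B, 8-aligned); sizeof = 24, alignof = 8
0..4  version  (4B, 4-aligned)
4..8  -- padding (4B)
8..16  seq  (8B, 8-aligned)
16..20  payload_len  (4B, 4-aligned)
20..21  ack  (1B, 1-aligned)
21..24  -- padding (3B)
24..48  src  (24B, 8-aligned)
48..50  proto  (2B, 2-aligned)
50..56  -- tail padding (6B)
sizeof = 56, alignof = 8
array of 12: 12 × 56 = 672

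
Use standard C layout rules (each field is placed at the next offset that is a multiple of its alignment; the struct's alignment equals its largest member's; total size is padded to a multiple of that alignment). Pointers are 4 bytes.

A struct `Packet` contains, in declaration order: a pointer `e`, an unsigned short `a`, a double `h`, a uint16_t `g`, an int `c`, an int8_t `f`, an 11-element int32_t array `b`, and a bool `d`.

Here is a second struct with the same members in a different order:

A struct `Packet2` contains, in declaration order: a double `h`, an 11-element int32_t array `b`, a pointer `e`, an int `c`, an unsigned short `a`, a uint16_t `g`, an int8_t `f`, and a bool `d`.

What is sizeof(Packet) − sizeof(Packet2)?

@0: e [4B, align 4] → 4
@4: a [2B, align 2] → 6
+2 pad (align 8)
@8: h [8B, align 8] → 16
@16: g [2B, align 2] → 18
+2 pad (align 4)
@20: c [4B, align 4] → 24
@24: f [1B, align 1] → 25
+3 pad (align 4)
@28: b [44B, align 4] → 72
@72: d [1B, align 1] → 73
+7 tail pad (align 8)
size 80, align 8
— Packet2 —
@0: h [8B, align 8] → 8
@8: b [44B, align 4] → 52
@52: e [4B, align 4] → 56
@56: c [4B, align 4] → 60
@60: a [2B, align 2] → 62
@62: g [2B, align 2] → 64
@64: f [1B, align 1] → 65
@65: d [1B, align 1] → 66
+6 tail pad (align 8)
size 72, align 8
80 − 72 = 8

8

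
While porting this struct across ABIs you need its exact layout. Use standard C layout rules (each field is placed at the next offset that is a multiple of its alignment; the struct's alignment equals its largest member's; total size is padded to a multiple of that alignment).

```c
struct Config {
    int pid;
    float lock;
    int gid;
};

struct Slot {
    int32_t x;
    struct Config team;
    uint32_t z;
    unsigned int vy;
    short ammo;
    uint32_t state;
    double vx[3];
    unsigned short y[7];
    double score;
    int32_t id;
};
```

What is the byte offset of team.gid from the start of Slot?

Config: pid at 0 (size 4, align 4) → ends 4; lock at 4 (size 4, align 4) → ends 8; gid at 8 (size 4, align 4) → ends 12; total 12 bytes, alignment 4
x at 0 (size 4, align 4) → ends 4
team at 4 (size 12, align 4) → ends 16
within Config: gid at 8
4 + 8 = 12

12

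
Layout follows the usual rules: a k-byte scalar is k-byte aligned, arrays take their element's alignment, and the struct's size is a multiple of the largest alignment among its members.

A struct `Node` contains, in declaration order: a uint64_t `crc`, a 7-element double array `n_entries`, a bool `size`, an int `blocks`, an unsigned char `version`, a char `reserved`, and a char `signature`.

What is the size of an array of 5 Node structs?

@0: crc [8B, align 8] → 8
@8: n_entries [56B, align 8] → 64
@64: size [1B, align 1] → 65
+3 pad (align 4)
@68: blocks [4B, align 4] → 72
@72: version [1B, align 1] → 73
@73: reserved [1B, align 1] → 74
@74: signature [1B, align 1] → 75
+5 tail pad (align 8)
size 80, align 8
array of 5: 5 × 80 = 400

400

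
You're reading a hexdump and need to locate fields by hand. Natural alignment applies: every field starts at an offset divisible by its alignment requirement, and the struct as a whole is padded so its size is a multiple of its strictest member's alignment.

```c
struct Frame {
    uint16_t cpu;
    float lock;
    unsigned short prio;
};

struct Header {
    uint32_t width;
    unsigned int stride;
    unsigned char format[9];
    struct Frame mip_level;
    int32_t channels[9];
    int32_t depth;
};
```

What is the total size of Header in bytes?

72 bytes

Frame: 0..2  cpu  (2B, 2-aligned); 2..4  -- padding (2B); 4..8  lock  (4B, 4-aligned); 8..10  prio  (2B, 2-aligned); 10..12  -- tail padding (2B); sizeof = 12, alignof = 4
0..4  width  (4B, 4-aligned)
4..8  stride  (4B, 4-aligned)
8..17  format  (9B, 1-aligned)
17..20  -- padding (3B)
20..32  mip_level  (12B, 4-aligned)
32..68  channels  (36B, 4-aligned)
68..72  depth  (4B, 4-aligned)
sizeof = 72, alignof = 4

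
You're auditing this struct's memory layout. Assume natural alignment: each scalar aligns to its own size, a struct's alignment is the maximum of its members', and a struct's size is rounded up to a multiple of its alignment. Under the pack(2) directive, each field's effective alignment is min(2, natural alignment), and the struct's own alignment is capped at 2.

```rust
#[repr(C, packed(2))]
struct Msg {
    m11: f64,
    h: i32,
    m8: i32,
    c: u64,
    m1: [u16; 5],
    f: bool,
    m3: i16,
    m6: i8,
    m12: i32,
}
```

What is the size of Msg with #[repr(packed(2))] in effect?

0..8  m11  (8B, 2-aligned)
8..12  h  (4B, 2-aligned)
12..16  m8  (4B, 2-aligned)
16..24  c  (8B, 2-aligned)
24..34  m1  (10B, 2-aligned)
34..35  f  (1B, 1-aligned)
35..36  -- padding (1B)
36..38  m3  (2B, 2-aligned)
38..39  m6  (1B, 1-aligned)
39..40  -- padding (1B)
40..44  m12  (4B, 2-aligned)
sizeof = 44, alignof = 2

44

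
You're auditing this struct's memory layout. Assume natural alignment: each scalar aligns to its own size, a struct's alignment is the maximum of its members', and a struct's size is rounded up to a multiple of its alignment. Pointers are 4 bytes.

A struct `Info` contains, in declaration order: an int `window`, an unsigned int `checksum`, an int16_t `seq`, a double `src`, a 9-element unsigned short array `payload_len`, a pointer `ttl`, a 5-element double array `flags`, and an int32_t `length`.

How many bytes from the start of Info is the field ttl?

44

0..4  window  (4B, 4-aligned)
4..8  checksum  (4B, 4-aligned)
8..10  seq  (2B, 2-aligned)
10..16  -- padding (6B)
16..24  src  (8B, 8-aligned)
24..42  payload_len  (18B, 2-aligned)
42..44  -- padding (2B)
44..48  ttl  (4B, 4-aligned)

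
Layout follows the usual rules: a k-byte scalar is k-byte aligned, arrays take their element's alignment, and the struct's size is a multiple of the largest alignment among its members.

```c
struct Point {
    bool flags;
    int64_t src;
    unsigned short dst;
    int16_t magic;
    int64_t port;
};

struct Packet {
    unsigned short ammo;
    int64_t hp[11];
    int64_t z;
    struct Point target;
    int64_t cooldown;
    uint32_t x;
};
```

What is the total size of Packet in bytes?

Point: 0..1  flags  (1B, 1-aligned); 1..8  -- padding (7B); 8..16  src  (8B, 8-aligned); 16..18  dst  (2B, 2-aligned); 18..20  magic  (2B, 2-aligned); 20..24  -- padding (4B); 24..32  port  (8B, 8-aligned); sizeof = 32, alignof = 8
0..2  ammo  (2B, 2-aligned)
2..8  -- padding (6B)
8..96  hp  (88B, 8-aligned)
96..104  z  (8B, 8-aligned)
104..136  target  (32B, 8-aligned)
136..144  cooldown  (8B, 8-aligned)
144..148  x  (4B, 4-aligned)
148..152  -- tail padding (4B)
sizeof = 152, alignof = 8

152 bytes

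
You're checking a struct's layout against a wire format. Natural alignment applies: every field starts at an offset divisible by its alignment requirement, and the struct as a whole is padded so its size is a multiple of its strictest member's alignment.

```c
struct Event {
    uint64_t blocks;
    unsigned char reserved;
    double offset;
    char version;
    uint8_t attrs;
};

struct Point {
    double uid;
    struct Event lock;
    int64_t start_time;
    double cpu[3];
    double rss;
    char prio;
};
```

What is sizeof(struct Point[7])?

Event: blocks at 0 (size 8, align 8) → ends 8; reserved at 8 (size 1, align 1) → ends 9; pad 7 to align 8 for offset; offset at 16 (size 8, align 8) → ends 24; version at 24 (size 1, align 1) → ends 25; attrs at 25 (size 1, align 1) → ends 26; tail pad 6 to reach multiple of 8; total 32 bytes, alignment 8
uid at 0 (size 8, align 8) → ends 8
lock at 8 (size 32, align 8) → ends 40
start_time at 40 (size 8, align 8) → ends 48
cpu at 48 (size 24, align 8) → ends 72
rss at 72 (size 8, align 8) → ends 80
prio at 80 (size 1, align 1) → ends 81
tail pad 7 to reach multiple of 8
total 88 bytes, alignment 8
array of 7: 7 × 88 = 616

616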